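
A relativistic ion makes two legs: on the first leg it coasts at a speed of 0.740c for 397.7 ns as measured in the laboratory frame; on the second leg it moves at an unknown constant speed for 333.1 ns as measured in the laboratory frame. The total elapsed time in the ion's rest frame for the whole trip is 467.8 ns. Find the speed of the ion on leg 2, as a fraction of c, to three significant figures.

Leg 1: γ = 1/√(1 − 0.740²) = 1/√0.4524 = 1.487; τ_1 = 397.7/1.487 = 267.5 ns.
Leg 2: speed unknown; τ_2 = 333.1/γ_2.
Total proper time: 267.5 + τ_2 = 467.8, so τ_2 = 467.8 − 267.5 = 200.3 ns.
γ_2 = 333.1/200.3 = 1.663; β = √(1 − 1/γ²) = √0.6384.

β = 0.799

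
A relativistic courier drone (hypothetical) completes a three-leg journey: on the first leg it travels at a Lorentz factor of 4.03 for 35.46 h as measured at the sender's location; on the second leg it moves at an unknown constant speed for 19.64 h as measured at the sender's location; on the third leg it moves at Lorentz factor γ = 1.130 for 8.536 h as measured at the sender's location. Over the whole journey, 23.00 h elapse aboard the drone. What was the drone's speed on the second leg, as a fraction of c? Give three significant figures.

Leg 1: γ = 4.03; τ_1 = 35.46/4.030 = 8.799 h.
Leg 2: speed unknown; τ_2 = 19.64/γ_2.
Leg 3: γ = 1.130; τ_3 = 8.536/1.130 = 7.554 h.
Total proper time: 8.799 + τ_2 + 7.554 = 23.00, so τ_2 = 23.00 − 16.35 = 6.647 h.
γ_2 = 19.64/6.647 = 2.955; β = √(1 − 1/γ²) = √0.8855.

β = 0.941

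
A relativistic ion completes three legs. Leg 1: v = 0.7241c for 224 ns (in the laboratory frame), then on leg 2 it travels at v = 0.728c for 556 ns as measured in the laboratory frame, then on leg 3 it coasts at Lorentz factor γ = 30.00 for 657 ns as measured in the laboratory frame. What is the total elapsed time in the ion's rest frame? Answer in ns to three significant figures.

Leg 1: γ = 1/√(1 − 0.7241²) = 1/√0.4757 = 1.450; τ_1 = 224/1.450 = 154.5 ns.
Leg 2: γ = 1/√(1 − 0.728²) = 1/√0.4700 = 1.459; τ_2 = 556/1.459 = 381.2 ns.
Leg 3: γ = 30.00; τ_3 = 657/30.00 = 21.90 ns.
Total: 154.5 + 381.2 + 21.90 ns.

τ = 558 ns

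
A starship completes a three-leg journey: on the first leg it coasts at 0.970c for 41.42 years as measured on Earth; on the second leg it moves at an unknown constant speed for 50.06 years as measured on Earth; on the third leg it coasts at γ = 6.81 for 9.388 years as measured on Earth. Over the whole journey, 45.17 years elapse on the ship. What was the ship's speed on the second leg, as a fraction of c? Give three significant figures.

β = 0.739

Leg 1: γ = 1/√(1 − 0.970²) = 1/√0.05910 = 4.113; τ_1 = 41.42/4.113 = 10.07 years.
Leg 2: speed unknown; τ_2 = 50.06/γ_2.
Leg 3: γ = 6.81; τ_3 = 9.388/6.810 = 1.379 years.
Total proper time: 10.07 + τ_2 + 1.379 = 45.17, so τ_2 = 45.17 − 11.45 = 33.72 years.
γ_2 = 50.06/33.72 = 1.484; β = √(1 − 1/γ²) = √0.5462.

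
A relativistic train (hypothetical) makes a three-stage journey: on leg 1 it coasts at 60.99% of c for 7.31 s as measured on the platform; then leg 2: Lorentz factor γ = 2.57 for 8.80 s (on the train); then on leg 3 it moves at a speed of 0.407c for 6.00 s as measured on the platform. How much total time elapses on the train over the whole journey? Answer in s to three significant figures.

Leg 1: β = 0.6099; γ = 1/√(1 − 0.6099²) = 1/√0.6280 = 1.262; τ_1 = 7.31/1.262 = 5.793 s.
Leg 2: 8.80 s is already measured on the train.
Leg 3: γ = 1/√(1 − 0.407²) = 1/√0.8344 = 1.095; τ_3 = 6.00/1.095 = 5.481 s.
Total: 5.793 + 8.800 + 5.481 s.

τ = 20.1 s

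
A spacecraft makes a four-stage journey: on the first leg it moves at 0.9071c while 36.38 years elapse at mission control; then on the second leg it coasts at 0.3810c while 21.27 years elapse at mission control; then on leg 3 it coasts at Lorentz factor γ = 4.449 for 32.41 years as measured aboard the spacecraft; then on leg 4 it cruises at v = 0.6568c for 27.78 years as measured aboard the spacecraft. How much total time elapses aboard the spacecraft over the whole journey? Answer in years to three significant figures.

τ = 95.2 years

Leg 1: γ = 1/√(1 − 0.9071²) = 1/√0.1772 = 2.376; τ_1 = 36.38/2.376 = 15.31 years.
Leg 2: γ = 1/√(1 − 0.3810²) = 1/√0.8548 = 1.082; τ_2 = 21.27/1.082 = 19.67 years.
Leg 3: 32.41 years is already measured aboard the spacecraft.
Leg 4: 27.78 years is already measured aboard the spacecraft.
Total: 15.31 + 19.67 + 32.41 + 27.78 years.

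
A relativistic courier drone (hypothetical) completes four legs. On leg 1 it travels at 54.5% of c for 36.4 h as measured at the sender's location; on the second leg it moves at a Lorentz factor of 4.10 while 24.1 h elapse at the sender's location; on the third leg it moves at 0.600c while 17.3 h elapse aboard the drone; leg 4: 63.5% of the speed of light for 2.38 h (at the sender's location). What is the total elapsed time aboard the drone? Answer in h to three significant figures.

τ = 55.5 h

Leg 1: β = 0.545; γ = 1/√(1 − 0.545²) = 1/√0.7030 = 1.193; τ_1 = 36.4/1.193 = 30.52 h.
Leg 2: γ = 4.10; τ_2 = 24.1/4.100 = 5.878 h.
Leg 3: 17.3 h is already measured aboard the drone.
Leg 4: β = 0.635; γ = 1/√(1 − 0.635²) = 1/√0.5968 = 1.294; τ_4 = 2.38/1.294 = 1.839 h.
Total: 30.52 + 5.878 + 17.30 + 1.839 h.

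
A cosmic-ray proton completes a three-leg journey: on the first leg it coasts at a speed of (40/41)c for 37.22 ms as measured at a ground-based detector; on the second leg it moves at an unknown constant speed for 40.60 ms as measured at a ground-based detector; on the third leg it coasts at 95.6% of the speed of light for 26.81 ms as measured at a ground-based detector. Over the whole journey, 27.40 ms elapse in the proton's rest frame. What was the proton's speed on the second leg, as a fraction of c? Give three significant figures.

β = 0.960

Leg 1: γ = 1/√(1 − (40/41)²) = 41/9 ≈ 4.556; τ_1 = 37.22/4.556 = 8.170 ms.
Leg 2: speed unknown; τ_2 = 40.60/γ_2.
Leg 3: β = 0.956; γ = 1/√(1 − 0.956²) = 1/√0.08606 = 3.409; τ_3 = 26.81/3.409 = 7.865 ms.
Total proper time: 8.170 + τ_2 + 7.865 = 27.40, so τ_2 = 27.40 − 16.04 = 11.36 ms.
γ_2 = 40.60/11.36 = 3.572; β = √(1 − 1/γ²) = √0.9216.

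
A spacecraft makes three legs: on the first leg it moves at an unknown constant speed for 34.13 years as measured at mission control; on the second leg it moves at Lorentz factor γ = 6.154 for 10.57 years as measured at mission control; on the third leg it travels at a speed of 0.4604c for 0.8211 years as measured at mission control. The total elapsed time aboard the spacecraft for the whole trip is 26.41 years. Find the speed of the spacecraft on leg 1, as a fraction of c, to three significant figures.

Leg 1: speed unknown; τ_1 = 34.13/γ_1.
Leg 2: γ = 6.154; τ_2 = 10.57/6.154 = 1.718 years.
Leg 3: γ = 1/√(1 − 0.4604²) = 1/√0.7880 = 1.126; τ_3 = 0.8211/1.126 = 0.7289 years.
Total proper time: τ_1 + 1.718 + 0.7289 = 26.41, so τ_1 = 26.41 − 2.446 = 23.96 years.
γ_1 = 34.13/23.96 = 1.424; β = √(1 − 1/γ²) = √0.5070.

β = 0.712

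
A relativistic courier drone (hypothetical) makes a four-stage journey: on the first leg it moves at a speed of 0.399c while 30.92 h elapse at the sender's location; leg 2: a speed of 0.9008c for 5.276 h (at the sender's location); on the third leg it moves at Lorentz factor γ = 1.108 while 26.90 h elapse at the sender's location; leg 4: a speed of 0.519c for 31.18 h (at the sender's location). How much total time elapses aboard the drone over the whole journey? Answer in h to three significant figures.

τ = 81.6 h

Leg 1: γ = 1/√(1 − 0.399²) = 1/√0.8408 = 1.091; τ_1 = 30.92/1.091 = 28.35 h.
Leg 2: γ = 1/√(1 − 0.9008²) = 1/√0.1886 = 2.303; τ_2 = 5.276/2.303 = 2.291 h.
Leg 3: γ = 1.108; τ_3 = 26.90/1.108 = 24.28 h.
Leg 4: γ = 1/√(1 − 0.519²) = 1/√0.7306 = 1.170; τ_4 = 31.18/1.170 = 26.65 h.
Total: 28.35 + 2.291 + 24.28 + 26.65 h.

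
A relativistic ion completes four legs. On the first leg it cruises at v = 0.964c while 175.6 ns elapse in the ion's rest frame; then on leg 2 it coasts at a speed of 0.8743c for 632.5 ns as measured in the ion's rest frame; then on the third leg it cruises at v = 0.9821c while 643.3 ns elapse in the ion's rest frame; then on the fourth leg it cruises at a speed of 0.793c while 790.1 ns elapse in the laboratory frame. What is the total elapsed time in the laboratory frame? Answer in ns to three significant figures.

Δt = 6170 ns

Leg 1: γ = 1/√(1 − 0.964²) = 1/√0.07070 = 3.761; Δt_1 = 3.761 × 175.6 = 660.4 ns.
Leg 2: γ = 1/√(1 − 0.8743²) = 1/√0.2356 = 2.060; Δt_2 = 2.060 × 632.5 = 1303 ns.
Leg 3: γ = 1/√(1 − 0.9821²) = 1/√0.03548 = 5.309; Δt_3 = 5.309 × 643.3 = 3415 ns.
Leg 4: 790.1 ns is already measured in the laboratory frame.
Total: 660.4 + 1303 + 3415 + 790.1 ns.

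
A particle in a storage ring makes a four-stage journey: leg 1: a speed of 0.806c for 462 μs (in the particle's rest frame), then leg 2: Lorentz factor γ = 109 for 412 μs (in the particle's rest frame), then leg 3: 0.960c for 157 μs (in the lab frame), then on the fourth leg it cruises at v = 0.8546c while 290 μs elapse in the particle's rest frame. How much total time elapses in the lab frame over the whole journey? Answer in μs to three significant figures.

Leg 1: γ = 1/√(1 − 0.806²) = 1/√0.3504 = 1.689; Δt_1 = 1.689 × 462 = 780.5 μs.
Leg 2: γ = 109; Δt_2 = 109.0 × 412 = 4.491×10⁴ μs.
Leg 3: 157 μs is already measured in the lab frame.
Leg 4: γ = 1/√(1 − 0.8546²) = 1/√0.2697 = 1.926; Δt_4 = 1.926 × 290 = 558.5 μs.
Total: 780.5 + 4.491×10⁴ + 157.0 + 558.5 μs.

Δt = 4.64×10⁴ μs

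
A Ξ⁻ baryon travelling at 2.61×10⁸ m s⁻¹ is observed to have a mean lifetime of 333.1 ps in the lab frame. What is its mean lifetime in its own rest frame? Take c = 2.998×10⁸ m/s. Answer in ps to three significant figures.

β = 2.61×10⁸/2.998×10⁸ = 0.8706; γ = 1/√(1 − 0.8706²) = 2.032
The lab-frame lifetime is the dilated interval; the proper lifetime is τ₀ = Δt/γ = 333.1/2.032 ps.

τ₀ = 164 ps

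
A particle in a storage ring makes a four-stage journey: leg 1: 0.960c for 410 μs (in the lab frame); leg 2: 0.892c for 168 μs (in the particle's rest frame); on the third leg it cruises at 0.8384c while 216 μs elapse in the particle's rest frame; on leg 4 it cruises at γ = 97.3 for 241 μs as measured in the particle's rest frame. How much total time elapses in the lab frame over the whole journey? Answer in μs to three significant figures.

Leg 1: 410 μs is already measured in the lab frame.
Leg 2: γ = 1/√(1 − 0.892²) = 1/√0.2043 = 2.212; Δt_2 = 2.212 × 168 = 371.7 μs.
Leg 3: γ = 1/√(1 − 0.8384²) = 1/√0.2971 = 1.835; Δt_3 = 1.835 × 216 = 396.3 μs.
Leg 4: γ = 97.3; Δt_4 = 97.30 × 241 = 2.345×10⁴ μs.
Total: 410.0 + 371.7 + 396.3 + 2.345×10⁴ μs.

Δt = 2.46×10⁴ μs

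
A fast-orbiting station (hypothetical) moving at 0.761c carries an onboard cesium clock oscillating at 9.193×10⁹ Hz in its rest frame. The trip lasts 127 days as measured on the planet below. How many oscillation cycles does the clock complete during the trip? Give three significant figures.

γ = 1/√(1 − 0.761²) = 1/√0.4209 = 1.541
The oscillator's own cycle count is N = f × τ where τ is the proper time aboard the station. τ = Δt/γ = 127/1.541 = 82.39 days = 7.119×10⁶ s.
N = 9.193×10⁹ × 7.119×10⁶ = 6.544×10¹⁶.

N = 6.54×10¹⁶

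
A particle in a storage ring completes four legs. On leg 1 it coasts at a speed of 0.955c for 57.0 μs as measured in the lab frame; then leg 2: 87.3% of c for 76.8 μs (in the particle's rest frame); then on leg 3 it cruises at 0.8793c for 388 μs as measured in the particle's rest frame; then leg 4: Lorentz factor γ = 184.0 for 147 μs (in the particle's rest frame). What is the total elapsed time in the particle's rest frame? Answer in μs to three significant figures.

τ = 629 μs

Leg 1: γ = 1/√(1 − 0.955²) = 1/√0.08798 = 3.371; τ_1 = 57.0/3.371 = 16.91 μs.
Leg 2: 76.8 μs is already measured in the particle's rest frame.
Leg 3: 388 μs is already measured in the particle's rest frame.
Leg 4: 147 μs is already measured in the particle's rest frame.
Total: 16.91 + 76.80 + 388.0 + 147.0 μs.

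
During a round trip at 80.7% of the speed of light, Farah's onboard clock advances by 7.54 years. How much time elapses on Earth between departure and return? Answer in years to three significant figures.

Δt = 12.8 years

β = 0.807; γ = 1/√(1 − 0.807²) = 1/√0.3488 = 1.693
Earth-frame duration is the dilated interval: Δt = γτ = 1.693 × 7.54 years.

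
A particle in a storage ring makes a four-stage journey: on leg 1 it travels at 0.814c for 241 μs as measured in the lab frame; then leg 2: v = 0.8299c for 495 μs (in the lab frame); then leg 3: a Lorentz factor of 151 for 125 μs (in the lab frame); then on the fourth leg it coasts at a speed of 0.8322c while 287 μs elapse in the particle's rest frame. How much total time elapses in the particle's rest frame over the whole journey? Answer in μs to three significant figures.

Leg 1: γ = 1/√(1 − 0.814²) = 1/√0.3374 = 1.722; τ_1 = 241/1.722 = 140.0 μs.
Leg 2: γ = 1/√(1 − 0.8299²) = 1/√0.3113 = 1.792; τ_2 = 495/1.792 = 276.2 μs.
Leg 3: γ = 151; τ_3 = 125/151.0 = 0.8278 μs.
Leg 4: 287 μs is already measured in the particle's rest frame.
Total: 140.0 + 276.2 + 0.8278 + 287.0 μs.

τ = 704 μs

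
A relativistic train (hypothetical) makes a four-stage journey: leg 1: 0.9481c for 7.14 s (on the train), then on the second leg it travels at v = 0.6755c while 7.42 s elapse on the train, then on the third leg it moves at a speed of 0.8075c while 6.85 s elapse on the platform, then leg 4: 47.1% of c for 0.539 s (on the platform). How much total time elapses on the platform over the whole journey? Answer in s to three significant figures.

Leg 1: γ = 1/√(1 − 0.9481²) = 1/√0.1011 = 3.145; Δt_1 = 3.145 × 7.14 = 22.45 s.
Leg 2: γ = 1/√(1 − 0.6755²) = 1/√0.5437 = 1.356; Δt_2 = 1.356 × 7.42 = 10.06 s.
Leg 3: 6.85 s is already measured on the platform.
Leg 4: 0.539 s is already measured on the platform.
Total: 22.45 + 10.06 + 6.850 + 0.5390 s.

Δt = 39.9 s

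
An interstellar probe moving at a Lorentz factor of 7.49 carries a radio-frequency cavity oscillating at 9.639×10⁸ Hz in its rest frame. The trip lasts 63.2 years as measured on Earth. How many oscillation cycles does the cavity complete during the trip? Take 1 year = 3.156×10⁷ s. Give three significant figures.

N = 2.57×10¹⁷

γ = 7.49
The oscillator's own cycle count is N = f × τ where τ is the proper time aboard the probe. τ = Δt/γ = 63.2/7.490 = 8.438 years = 2.663×10⁸ s.
N = 9.639×10⁸ × 2.663×10⁸ = 2.567×10¹⁷.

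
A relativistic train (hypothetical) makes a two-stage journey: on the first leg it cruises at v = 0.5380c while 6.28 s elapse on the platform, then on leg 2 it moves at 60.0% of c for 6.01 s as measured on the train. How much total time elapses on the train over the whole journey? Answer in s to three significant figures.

Leg 1: γ = 1/√(1 − 0.5380²) = 1/√0.7106 = 1.186; τ_1 = 6.28/1.186 = 5.294 s.
Leg 2: 6.01 s is already measured on the train.
Total: 5.294 + 6.010 s.

τ = 11.3 s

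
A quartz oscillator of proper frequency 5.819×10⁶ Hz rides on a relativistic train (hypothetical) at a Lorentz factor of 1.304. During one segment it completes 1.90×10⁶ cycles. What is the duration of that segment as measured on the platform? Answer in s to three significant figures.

Δt = 0.426 s

γ = 1.304
Proper time for N cycles: τ = N/f = 1.90×10⁶/(5.819×10⁶) = 3.265×10⁻¹ s = 0.3265 s.
Lab-frame duration Δt = γτ = 1.304 × 0.3265 = 0.4258 s.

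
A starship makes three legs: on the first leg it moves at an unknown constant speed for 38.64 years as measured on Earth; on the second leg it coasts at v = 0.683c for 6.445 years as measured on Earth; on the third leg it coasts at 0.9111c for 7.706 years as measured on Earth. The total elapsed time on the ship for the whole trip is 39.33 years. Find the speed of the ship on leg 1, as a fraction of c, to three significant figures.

Leg 1: speed unknown; τ_1 = 38.64/γ_1.
Leg 2: γ = 1/√(1 − 0.683²) = 1/√0.5335 = 1.369; τ_2 = 6.445/1.369 = 4.708 years.
Leg 3: γ = 1/√(1 − 0.9111²) = 1/√0.1699 = 2.426; τ_3 = 7.706/2.426 = 3.176 years.
Total proper time: τ_1 + 4.708 + 3.176 = 39.33, so τ_1 = 39.33 − 7.884 = 31.45 years.
γ_1 = 38.64/31.45 = 1.229; β = √(1 − 1/γ²) = √0.3377.

β = 0.581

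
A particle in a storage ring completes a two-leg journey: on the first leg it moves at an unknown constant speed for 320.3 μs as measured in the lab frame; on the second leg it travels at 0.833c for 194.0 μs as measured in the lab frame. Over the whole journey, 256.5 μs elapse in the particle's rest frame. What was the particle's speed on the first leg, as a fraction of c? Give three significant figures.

Leg 1: speed unknown; τ_1 = 320.3/γ_1.
Leg 2: γ = 1/√(1 − 0.833²) = 1/√0.3061 = 1.807; τ_2 = 194.0/1.807 = 107.3 μs.
Total proper time: τ_1 + 107.3 = 256.5, so τ_1 = 256.5 − 107.3 = 149.2 μs.
γ_1 = 320.3/149.2 = 2.147; β = √(1 − 1/γ²) = √0.7831.

β = 0.885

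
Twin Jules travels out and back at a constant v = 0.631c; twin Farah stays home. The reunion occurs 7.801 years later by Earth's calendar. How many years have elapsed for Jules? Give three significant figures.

τ = 6.05 years

γ = 1/√(1 − 0.631²) = 1/√0.6018 = 1.289
Jules's clock measures proper time along the trip: τ = Δt/γ = 7.801/1.289 years.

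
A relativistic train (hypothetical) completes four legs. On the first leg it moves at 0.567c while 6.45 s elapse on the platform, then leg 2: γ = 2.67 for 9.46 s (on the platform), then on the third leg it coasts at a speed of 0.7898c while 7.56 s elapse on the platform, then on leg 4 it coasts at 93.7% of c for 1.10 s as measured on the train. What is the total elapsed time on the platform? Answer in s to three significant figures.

Δt = 26.6 s

Leg 1: 6.45 s is already measured on the platform.
Leg 2: 9.46 s is already measured on the platform.
Leg 3: 7.56 s is already measured on the platform.
Leg 4: β = 0.937; γ = 1/√(1 − 0.937²) = 1/√0.1220 = 2.863; Δt_4 = 2.863 × 1.10 = 3.149 s.
Total: 6.450 + 9.460 + 7.560 + 3.149 s.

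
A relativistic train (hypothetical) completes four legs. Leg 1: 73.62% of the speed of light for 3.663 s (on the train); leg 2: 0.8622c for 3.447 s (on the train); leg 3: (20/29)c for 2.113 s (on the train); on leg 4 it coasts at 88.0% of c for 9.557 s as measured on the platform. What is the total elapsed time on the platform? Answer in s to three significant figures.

Leg 1: β = 0.7362; γ = 1/√(1 − 0.7362²) = 1/√0.4580 = 1.478; Δt_1 = 1.478 × 3.663 = 5.413 s.
Leg 2: γ = 1/√(1 − 0.8622²) = 1/√0.2566 = 1.974; Δt_2 = 1.974 × 3.447 = 6.805 s.
Leg 3: γ = 1/√(1 − (20/29)²) = 29/21 ≈ 1.381; Δt_3 = 1.381 × 2.113 = 2.918 s.
Leg 4: 9.557 s is already measured on the platform.
Total: 5.413 + 6.805 + 2.918 + 9.557 s.

Δt = 24.7 s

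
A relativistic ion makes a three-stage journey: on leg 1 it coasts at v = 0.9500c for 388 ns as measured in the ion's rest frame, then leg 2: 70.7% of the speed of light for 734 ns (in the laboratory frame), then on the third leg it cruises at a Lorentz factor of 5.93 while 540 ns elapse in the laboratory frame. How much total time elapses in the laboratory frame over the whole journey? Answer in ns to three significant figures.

Leg 1: γ = 1/√(1 − 0.9500²) = 1/√0.09750 = 3.203; Δt_1 = 3.203 × 388 = 1243 ns.
Leg 2: 734 ns is already measured in the laboratory frame.
Leg 3: 540 ns is already measured in the laboratory frame.
Total: 1243 + 734.0 + 540.0 ns.

Δt = 2520 ns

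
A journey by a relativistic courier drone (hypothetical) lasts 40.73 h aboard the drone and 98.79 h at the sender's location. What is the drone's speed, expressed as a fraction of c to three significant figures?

The proper time is measured aboard the drone (both events occur at the drone's location); Δt is measured at the sender's location. γ = Δt/τ = 98.79/40.73 = 2.425.
β = √(1 − 1/γ²) = √(1 − 0.1700) = √0.8300

β = 0.911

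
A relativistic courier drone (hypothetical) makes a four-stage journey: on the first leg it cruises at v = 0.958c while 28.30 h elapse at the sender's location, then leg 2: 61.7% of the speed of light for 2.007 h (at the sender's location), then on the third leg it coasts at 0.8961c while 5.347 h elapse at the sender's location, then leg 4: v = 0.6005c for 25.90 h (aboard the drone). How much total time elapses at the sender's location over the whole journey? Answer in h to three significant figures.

Δt = 68.0 h

Leg 1: 28.30 h is already measured at the sender's location.
Leg 2: 2.007 h is already measured at the sender's location.
Leg 3: 5.347 h is already measured at the sender's location.
Leg 4: γ = 1/√(1 − 0.6005²) = 1/√0.6394 = 1.251; Δt_4 = 1.251 × 25.90 = 32.39 h.
Total: 28.30 + 2.007 + 5.347 + 32.39 h.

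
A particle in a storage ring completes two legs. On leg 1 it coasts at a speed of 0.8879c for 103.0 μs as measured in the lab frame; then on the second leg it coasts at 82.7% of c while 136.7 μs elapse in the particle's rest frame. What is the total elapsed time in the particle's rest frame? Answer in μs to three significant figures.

Leg 1: γ = 1/√(1 − 0.8879²) = 1/√0.2116 = 2.174; τ_1 = 103.0/2.174 = 47.38 μs.
Leg 2: 136.7 μs is already measured in the particle's rest frame.
Total: 47.38 + 136.7 μs.

τ = 184 μs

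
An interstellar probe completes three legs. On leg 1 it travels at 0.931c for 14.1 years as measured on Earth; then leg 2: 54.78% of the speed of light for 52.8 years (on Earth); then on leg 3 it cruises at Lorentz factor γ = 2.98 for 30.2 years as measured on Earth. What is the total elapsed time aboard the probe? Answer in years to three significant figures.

τ = 59.5 years

Leg 1: γ = 1/√(1 − 0.931²) = 1/√0.1332 = 2.740; τ_1 = 14.1/2.740 = 5.147 years.
Leg 2: β = 0.5478; γ = 1/√(1 − 0.5478²) = 1/√0.6999 = 1.195; τ_2 = 52.8/1.195 = 44.17 years.
Leg 3: γ = 2.98; τ_3 = 30.2/2.980 = 10.13 years.
Total: 5.147 + 44.17 + 10.13 years.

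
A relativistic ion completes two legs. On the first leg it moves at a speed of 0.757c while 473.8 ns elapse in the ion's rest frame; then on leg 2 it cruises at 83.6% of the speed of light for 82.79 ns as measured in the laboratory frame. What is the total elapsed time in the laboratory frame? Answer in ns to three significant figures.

Δt = 808 ns

Leg 1: γ = 1/√(1 − 0.757²) = 1/√0.4270 = 1.530; Δt_1 = 1.530 × 473.8 = 725.1 ns.
Leg 2: 82.79 ns is already measured in the laboratory frame.
Total: 725.1 + 82.79 ns.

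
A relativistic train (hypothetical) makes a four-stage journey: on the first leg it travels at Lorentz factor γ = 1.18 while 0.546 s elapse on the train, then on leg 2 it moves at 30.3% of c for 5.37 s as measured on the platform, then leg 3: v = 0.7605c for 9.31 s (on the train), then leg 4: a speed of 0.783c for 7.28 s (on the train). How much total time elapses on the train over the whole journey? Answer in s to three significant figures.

τ = 22.3 s

Leg 1: 0.546 s is already measured on the train.
Leg 2: β = 0.303; γ = 1/√(1 − 0.303²) = 1/√0.9082 = 1.049; τ_2 = 5.37/1.049 = 5.118 s.
Leg 3: 9.31 s is already measured on the train.
Leg 4: 7.28 s is already measured on the train.
Total: 0.5460 + 5.118 + 9.310 + 7.280 s.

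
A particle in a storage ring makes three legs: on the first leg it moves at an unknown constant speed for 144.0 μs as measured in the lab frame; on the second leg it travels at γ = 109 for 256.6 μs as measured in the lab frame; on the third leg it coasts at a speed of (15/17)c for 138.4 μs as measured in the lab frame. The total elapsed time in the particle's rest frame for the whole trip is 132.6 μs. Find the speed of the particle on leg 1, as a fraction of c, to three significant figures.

β = 0.892

Leg 1: speed unknown; τ_1 = 144.0/γ_1.
Leg 2: γ = 109; τ_2 = 256.6/109.0 = 2.354 μs.
Leg 3: γ = 1/√(1 − (15/17)²) = 17/8 = 2.125; τ_3 = 138.4/2.125 = 65.13 μs.
Total proper time: τ_1 + 2.354 + 65.13 = 132.6, so τ_1 = 132.6 − 67.48 = 65.12 μs.
γ_1 = 144.0/65.12 = 2.211; β = √(1 − 1/γ²) = √0.7955.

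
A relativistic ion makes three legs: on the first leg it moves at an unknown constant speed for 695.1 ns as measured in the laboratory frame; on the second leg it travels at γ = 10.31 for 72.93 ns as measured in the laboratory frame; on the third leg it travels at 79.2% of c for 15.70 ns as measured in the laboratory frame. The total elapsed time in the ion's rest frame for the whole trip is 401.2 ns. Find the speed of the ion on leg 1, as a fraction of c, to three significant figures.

Leg 1: speed unknown; τ_1 = 695.1/γ_1.
Leg 2: γ = 10.31; τ_2 = 72.93/10.31 = 7.074 ns.
Leg 3: β = 0.792; γ = 1/√(1 − 0.792²) = 1/√0.3727 = 1.638; τ_3 = 15.70/1.638 = 9.585 ns.
Total proper time: τ_1 + 7.074 + 9.585 = 401.2, so τ_1 = 401.2 − 16.66 = 384.5 ns.
γ_1 = 695.1/384.5 = 1.808; β = √(1 − 1/γ²) = √0.6940.

β = 0.833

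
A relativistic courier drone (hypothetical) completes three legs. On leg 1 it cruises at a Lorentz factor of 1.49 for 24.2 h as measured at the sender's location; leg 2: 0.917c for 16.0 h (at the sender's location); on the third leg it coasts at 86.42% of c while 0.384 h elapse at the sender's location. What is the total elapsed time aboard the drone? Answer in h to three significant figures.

τ = 22.8 h

Leg 1: γ = 1.49; τ_1 = 24.2/1.490 = 16.24 h.
Leg 2: γ = 1/√(1 − 0.917²) = 1/√0.1591 = 2.507; τ_2 = 16.0/2.507 = 6.382 h.
Leg 3: β = 0.8642; γ = 1/√(1 − 0.8642²) = 1/√0.2532 = 1.987; τ_3 = 0.384/1.987 = 0.1932 h.
Total: 16.24 + 6.382 + 0.1932 h.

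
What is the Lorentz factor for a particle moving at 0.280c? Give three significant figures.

γ = 1.04

γ = 1/√(1 − 0.280²) = 25/24 ≈ 1.042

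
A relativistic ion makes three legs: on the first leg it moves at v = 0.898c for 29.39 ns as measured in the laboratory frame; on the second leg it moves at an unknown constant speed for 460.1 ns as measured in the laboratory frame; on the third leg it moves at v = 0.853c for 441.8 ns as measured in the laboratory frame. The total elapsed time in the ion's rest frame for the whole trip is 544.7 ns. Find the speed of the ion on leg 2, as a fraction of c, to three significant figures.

Leg 1: γ = 1/√(1 − 0.898²) = 1/√0.1936 = 2.273; τ_1 = 29.39/2.273 = 12.93 ns.
Leg 2: speed unknown; τ_2 = 460.1/γ_2.
Leg 3: γ = 1/√(1 − 0.853²) = 1/√0.2724 = 1.916; τ_3 = 441.8/1.916 = 230.6 ns.
Total proper time: 12.93 + τ_2 + 230.6 = 544.7, so τ_2 = 544.7 − 243.5 = 301.2 ns.
γ_2 = 460.1/301.2 = 1.528; β = √(1 − 1/γ²) = √0.5715.

β = 0.756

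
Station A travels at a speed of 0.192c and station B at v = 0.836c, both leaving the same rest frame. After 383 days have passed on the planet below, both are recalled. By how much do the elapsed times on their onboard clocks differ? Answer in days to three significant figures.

|τ_A − τ_B| = 166 days

A: γ = 1/√(1 − 0.192²) = 1/√0.9631 = 1.019; τ_A = 383/1.019 = 375.9 days.
B: γ = 1/√(1 − 0.836²) = 1/√0.3011 = 1.822; τ_B = 383/1.822 = 210.2 days.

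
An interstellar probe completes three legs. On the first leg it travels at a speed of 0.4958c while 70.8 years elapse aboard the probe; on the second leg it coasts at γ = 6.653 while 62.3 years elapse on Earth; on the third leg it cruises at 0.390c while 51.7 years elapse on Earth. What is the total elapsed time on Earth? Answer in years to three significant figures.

Δt = 196 years

Leg 1: γ = 1/√(1 − 0.4958²) = 1/√0.7542 = 1.151; Δt_1 = 1.151 × 70.8 = 81.53 years.
Leg 2: 62.3 years is already measured on Earth.
Leg 3: 51.7 years is already measured on Earth.
Total: 81.53 + 62.30 + 51.70 years.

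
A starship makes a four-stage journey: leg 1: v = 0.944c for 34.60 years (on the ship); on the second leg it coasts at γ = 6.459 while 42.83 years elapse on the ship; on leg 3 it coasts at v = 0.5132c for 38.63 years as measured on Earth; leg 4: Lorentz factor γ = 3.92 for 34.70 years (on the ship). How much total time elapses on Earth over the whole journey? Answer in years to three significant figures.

Δt = 556 years

Leg 1: γ = 1/√(1 − 0.944²) = 1/√0.1089 = 3.031; Δt_1 = 3.031 × 34.60 = 104.9 years.
Leg 2: γ = 6.459; Δt_2 = 6.459 × 42.83 = 276.6 years.
Leg 3: 38.63 years is already measured on Earth.
Leg 4: γ = 3.92; Δt_4 = 3.920 × 34.70 = 136.0 years.
Total: 104.9 + 276.6 + 38.63 + 136.0 years.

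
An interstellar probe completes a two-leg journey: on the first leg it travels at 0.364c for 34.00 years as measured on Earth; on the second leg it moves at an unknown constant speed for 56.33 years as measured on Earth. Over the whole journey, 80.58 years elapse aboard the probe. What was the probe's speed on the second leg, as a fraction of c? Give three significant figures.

β = 0.496

Leg 1: γ = 1/√(1 − 0.364²) = 1/√0.8675 = 1.074; τ_1 = 34.00/1.074 = 31.67 years.
Leg 2: speed unknown; τ_2 = 56.33/γ_2.
Total proper time: 31.67 + τ_2 = 80.58, so τ_2 = 80.58 − 31.67 = 48.91 years.
γ_2 = 56.33/48.91 = 1.152; β = √(1 − 1/γ²) = √0.2460.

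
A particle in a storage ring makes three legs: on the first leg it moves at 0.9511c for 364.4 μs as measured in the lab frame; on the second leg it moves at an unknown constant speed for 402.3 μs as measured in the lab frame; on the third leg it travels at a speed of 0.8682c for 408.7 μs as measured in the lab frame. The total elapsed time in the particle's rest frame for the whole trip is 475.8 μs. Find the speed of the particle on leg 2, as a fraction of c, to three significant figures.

β = 0.917

Leg 1: γ = 1/√(1 − 0.9511²) = 1/√0.09541 = 3.237; τ_1 = 364.4/3.237 = 112.6 μs.
Leg 2: speed unknown; τ_2 = 402.3/γ_2.
Leg 3: γ = 1/√(1 − 0.8682²) = 1/√0.2462 = 2.015; τ_3 = 408.7/2.015 = 202.8 μs.
Total proper time: 112.6 + τ_2 + 202.8 = 475.8, so τ_2 = 475.8 − 315.4 = 160.4 μs.
γ_2 = 402.3/160.4 = 2.507; β = √(1 − 1/γ²) = √0.8410.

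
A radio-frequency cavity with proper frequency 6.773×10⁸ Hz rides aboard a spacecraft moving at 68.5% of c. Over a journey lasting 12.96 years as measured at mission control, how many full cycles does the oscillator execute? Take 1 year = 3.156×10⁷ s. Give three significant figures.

β = 0.685; γ = 1/√(1 − 0.685²) = 1/√0.5308 = 1.373
The oscillator's own cycle count is N = f × τ where τ is the proper time aboard the spacecraft. τ = Δt/γ = 12.96/1.373 = 9.442 years = 2.980×10⁸ s.
N = 6.773×10⁸ × 2.980×10⁸ = 2.018×10¹⁷.

N = 2.02×10¹⁷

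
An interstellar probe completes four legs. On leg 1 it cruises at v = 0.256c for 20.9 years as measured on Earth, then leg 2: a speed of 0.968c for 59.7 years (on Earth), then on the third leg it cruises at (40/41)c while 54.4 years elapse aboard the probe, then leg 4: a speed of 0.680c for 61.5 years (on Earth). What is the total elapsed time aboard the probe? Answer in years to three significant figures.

τ = 135 years

Leg 1: γ = 1/√(1 − 0.256²) = 1/√0.9345 = 1.034; τ_1 = 20.9/1.034 = 20.20 years.
Leg 2: γ = 1/√(1 − 0.968²) = 1/√0.06298 = 3.985; τ_2 = 59.7/3.985 = 14.98 years.
Leg 3: 54.4 years is already measured aboard the probe.
Leg 4: γ = 1/√(1 − 0.680²) = 1/√0.5376 = 1.364; τ_4 = 61.5/1.364 = 45.09 years.
Total: 20.20 + 14.98 + 54.40 + 45.09 years.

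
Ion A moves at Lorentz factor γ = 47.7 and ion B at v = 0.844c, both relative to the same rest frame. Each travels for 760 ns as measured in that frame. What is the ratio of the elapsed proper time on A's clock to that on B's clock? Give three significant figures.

τ_A/τ_B = 0.0391

A: γ = 47.7. B: γ = 1/√(1 − 0.844²) = 1/√0.2877 = 1.864.
τ_A/τ_B = γ_B/γ_A = 1.864/47.70 = 0.03909, so τ_A/τ_B = 0.03909.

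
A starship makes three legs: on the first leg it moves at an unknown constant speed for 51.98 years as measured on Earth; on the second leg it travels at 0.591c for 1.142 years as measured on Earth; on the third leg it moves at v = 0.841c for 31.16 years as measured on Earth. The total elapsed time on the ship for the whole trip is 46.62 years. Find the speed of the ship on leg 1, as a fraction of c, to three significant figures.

Leg 1: speed unknown; τ_1 = 51.98/γ_1.
Leg 2: γ = 1/√(1 − 0.591²) = 1/√0.6507 = 1.240; τ_2 = 1.142/1.240 = 0.9212 years.
Leg 3: γ = 1/√(1 − 0.841²) = 1/√0.2927 = 1.848; τ_3 = 31.16/1.848 = 16.86 years.
Total proper time: τ_1 + 0.9212 + 16.86 = 46.62, so τ_1 = 46.62 − 17.78 = 28.84 years.
γ_1 = 51.98/28.84 = 1.802; β = √(1 − 1/γ²) = √0.6922.

β = 0.832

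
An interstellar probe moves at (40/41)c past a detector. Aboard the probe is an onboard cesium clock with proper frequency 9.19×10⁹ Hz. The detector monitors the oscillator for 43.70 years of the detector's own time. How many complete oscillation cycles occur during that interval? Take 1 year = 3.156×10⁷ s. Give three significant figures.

γ = 1/√(1 − (40/41)²) = 41/9 ≈ 4.556
During 43.70 years of lab time, the oscillator's proper time advances by τ = Δt/γ = 43.70/4.556 = 9.593 years = 3.027×10⁸ s.
N = f × τ = 9.19×10⁹ × 3.027×10⁸ = 2.782×10¹⁸.

N = 2.78×10¹⁸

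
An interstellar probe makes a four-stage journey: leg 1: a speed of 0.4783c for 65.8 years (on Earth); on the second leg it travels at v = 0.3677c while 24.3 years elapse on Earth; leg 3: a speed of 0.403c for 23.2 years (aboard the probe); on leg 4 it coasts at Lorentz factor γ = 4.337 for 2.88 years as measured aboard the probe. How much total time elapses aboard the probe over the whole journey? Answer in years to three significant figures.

Leg 1: γ = 1/√(1 − 0.4783²) = 1/√0.7712 = 1.139; τ_1 = 65.8/1.139 = 57.79 years.
Leg 2: γ = 1/√(1 − 0.3677²) = 1/√0.8648 = 1.075; τ_2 = 24.3/1.075 = 22.60 years.
Leg 3: 23.2 years is already measured aboard the probe.
Leg 4: 2.88 years is already measured aboard the probe.
Total: 57.79 + 22.60 + 23.20 + 2.880 years.

τ = 106 years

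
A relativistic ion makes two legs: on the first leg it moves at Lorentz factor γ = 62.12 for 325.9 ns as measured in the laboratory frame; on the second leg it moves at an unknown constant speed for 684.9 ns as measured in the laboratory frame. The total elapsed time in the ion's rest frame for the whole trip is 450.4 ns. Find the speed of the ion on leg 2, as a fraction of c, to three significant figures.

β = 0.760

Leg 1: γ = 62.12; τ_1 = 325.9/62.12 = 5.246 ns.
Leg 2: speed unknown; τ_2 = 684.9/γ_2.
Total proper time: 5.246 + τ_2 = 450.4, so τ_2 = 450.4 − 5.246 = 445.2 ns.
γ_2 = 684.9/445.2 = 1.539; β = √(1 − 1/γ²) = √0.5776.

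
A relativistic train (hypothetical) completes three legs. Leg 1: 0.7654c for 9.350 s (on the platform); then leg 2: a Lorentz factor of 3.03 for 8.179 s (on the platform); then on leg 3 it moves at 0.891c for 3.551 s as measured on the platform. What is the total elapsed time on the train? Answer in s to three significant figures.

Leg 1: γ = 1/√(1 − 0.7654²) = 1/√0.4142 = 1.554; τ_1 = 9.350/1.554 = 6.017 s.
Leg 2: γ = 3.03; τ_2 = 8.179/3.030 = 2.699 s.
Leg 3: γ = 1/√(1 − 0.891²) = 1/√0.2061 = 2.203; τ_3 = 3.551/2.203 = 1.612 s.
Total: 6.017 + 2.699 + 1.612 s.

τ = 10.3 s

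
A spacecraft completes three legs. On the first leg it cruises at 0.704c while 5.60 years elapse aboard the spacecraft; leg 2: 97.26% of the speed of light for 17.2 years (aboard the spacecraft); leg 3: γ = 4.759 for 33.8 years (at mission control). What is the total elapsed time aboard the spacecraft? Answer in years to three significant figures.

Leg 1: 5.60 years is already measured aboard the spacecraft.
Leg 2: 17.2 years is already measured aboard the spacecraft.
Leg 3: γ = 4.759; τ_3 = 33.8/4.759 = 7.102 years.
Total: 5.600 + 17.20 + 7.102 years.

τ = 29.9 years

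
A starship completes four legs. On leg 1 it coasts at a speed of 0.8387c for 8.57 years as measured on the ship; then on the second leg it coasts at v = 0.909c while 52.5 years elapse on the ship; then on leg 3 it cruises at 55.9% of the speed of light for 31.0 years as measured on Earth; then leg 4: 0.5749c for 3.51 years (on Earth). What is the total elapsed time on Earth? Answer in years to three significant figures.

Δt = 176 years

Leg 1: γ = 1/√(1 − 0.8387²) = 1/√0.2966 = 1.836; Δt_1 = 1.836 × 8.57 = 15.74 years.
Leg 2: γ = 1/√(1 − 0.909²) = 1/√0.1737 = 2.399; Δt_2 = 2.399 × 52.5 = 126.0 years.
Leg 3: 31.0 years is already measured on Earth.
Leg 4: 3.51 years is already measured on Earth.
Total: 15.74 + 126.0 + 31.00 + 3.510 years.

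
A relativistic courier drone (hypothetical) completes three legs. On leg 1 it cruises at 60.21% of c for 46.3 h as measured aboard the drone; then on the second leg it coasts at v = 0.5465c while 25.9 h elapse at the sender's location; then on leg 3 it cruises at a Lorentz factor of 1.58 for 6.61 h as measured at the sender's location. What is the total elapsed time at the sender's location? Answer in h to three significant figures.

Δt = 90.5 h

Leg 1: β = 0.6021; γ = 1/√(1 − 0.6021²) = 1/√0.6375 = 1.252; Δt_1 = 1.252 × 46.3 = 57.99 h.
Leg 2: 25.9 h is already measured at the sender's location.
Leg 3: 6.61 h is already measured at the sender's location.
Total: 57.99 + 25.90 + 6.610 h.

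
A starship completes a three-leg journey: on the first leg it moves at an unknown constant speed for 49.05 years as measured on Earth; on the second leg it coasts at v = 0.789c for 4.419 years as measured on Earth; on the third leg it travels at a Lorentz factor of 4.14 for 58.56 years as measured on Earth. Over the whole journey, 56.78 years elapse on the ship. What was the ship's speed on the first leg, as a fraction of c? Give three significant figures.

β = 0.581

Leg 1: speed unknown; τ_1 = 49.05/γ_1.
Leg 2: γ = 1/√(1 − 0.789²) = 1/√0.3775 = 1.628; τ_2 = 4.419/1.628 = 2.715 years.
Leg 3: γ = 4.14; τ_3 = 58.56/4.140 = 14.14 years.
Total proper time: τ_1 + 2.715 + 14.14 = 56.78, so τ_1 = 56.78 − 16.86 = 39.92 years.
γ_1 = 49.05/39.92 = 1.229; β = √(1 − 1/γ²) = √0.3376.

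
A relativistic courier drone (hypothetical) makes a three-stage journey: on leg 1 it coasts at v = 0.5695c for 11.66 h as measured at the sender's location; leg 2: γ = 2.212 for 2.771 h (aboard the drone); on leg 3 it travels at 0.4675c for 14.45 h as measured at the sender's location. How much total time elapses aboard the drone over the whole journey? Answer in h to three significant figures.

Leg 1: γ = 1/√(1 − 0.5695²) = 1/√0.6757 = 1.217; τ_1 = 11.66/1.217 = 9.584 h.
Leg 2: 2.771 h is already measured aboard the drone.
Leg 3: γ = 1/√(1 − 0.4675²) = 1/√0.7814 = 1.131; τ_3 = 14.45/1.131 = 12.77 h.
Total: 9.584 + 2.771 + 12.77 h.

τ = 25.1 h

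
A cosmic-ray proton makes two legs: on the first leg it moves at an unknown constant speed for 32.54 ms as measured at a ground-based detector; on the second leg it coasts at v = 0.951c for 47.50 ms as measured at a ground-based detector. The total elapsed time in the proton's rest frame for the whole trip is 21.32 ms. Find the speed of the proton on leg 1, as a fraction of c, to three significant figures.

β = 0.979

Leg 1: speed unknown; τ_1 = 32.54/γ_1.
Leg 2: γ = 1/√(1 − 0.951²) = 1/√0.09560 = 3.234; τ_2 = 47.50/3.234 = 14.69 ms.
Total proper time: τ_1 + 14.69 = 21.32, so τ_1 = 21.32 − 14.69 = 6.633 ms.
γ_1 = 32.54/6.633 = 4.905; β = √(1 − 1/γ²) = √0.9584.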